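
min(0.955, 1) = 0.955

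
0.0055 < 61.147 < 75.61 True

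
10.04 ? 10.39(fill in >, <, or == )<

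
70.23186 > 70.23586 False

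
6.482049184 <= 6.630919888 True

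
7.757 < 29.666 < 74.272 True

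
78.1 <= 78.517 True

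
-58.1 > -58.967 True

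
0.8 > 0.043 True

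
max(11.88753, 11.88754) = 11.88754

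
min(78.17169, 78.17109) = 78.17109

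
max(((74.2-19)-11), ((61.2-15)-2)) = 44.2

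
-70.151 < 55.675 True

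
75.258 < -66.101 False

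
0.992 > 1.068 False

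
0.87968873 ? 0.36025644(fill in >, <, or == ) >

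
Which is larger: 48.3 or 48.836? 48.836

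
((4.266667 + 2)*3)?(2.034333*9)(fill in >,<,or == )>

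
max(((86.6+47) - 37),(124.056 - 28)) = 96.6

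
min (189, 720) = 189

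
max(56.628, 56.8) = 56.8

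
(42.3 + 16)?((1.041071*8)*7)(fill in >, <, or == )>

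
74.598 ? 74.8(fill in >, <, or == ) <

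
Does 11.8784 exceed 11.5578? Yes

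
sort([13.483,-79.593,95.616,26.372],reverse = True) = [95.616,26.372,13.483,-79.593]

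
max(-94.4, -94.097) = -94.097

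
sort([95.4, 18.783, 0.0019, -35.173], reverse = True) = [95.4, 18.783, 0.0019, -35.173]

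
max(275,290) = 290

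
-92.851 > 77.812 False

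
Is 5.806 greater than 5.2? Yes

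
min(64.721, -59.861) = -59.861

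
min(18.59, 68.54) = 18.59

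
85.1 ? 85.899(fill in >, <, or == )<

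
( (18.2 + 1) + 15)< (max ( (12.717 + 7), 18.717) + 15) True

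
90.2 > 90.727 False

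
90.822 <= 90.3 False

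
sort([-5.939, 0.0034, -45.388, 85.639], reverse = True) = [85.639, 0.0034, -5.939, -45.388]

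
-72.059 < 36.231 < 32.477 False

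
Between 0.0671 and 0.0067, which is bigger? 0.0671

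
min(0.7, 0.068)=0.068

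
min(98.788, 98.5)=98.5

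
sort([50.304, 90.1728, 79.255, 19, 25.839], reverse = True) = [90.1728, 79.255, 50.304, 25.839, 19]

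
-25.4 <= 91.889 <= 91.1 False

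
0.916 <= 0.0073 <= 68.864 False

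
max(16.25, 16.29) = 16.29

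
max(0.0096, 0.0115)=0.0115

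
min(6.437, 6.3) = 6.3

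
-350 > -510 True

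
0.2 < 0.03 False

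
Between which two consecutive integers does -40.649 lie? -41 and -40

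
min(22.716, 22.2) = 22.2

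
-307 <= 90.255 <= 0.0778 False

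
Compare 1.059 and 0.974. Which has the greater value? 1.059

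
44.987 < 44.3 False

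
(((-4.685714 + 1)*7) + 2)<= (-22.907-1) False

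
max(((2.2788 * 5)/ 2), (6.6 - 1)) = 5.697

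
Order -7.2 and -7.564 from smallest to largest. -7.564, -7.2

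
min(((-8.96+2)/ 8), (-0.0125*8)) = -0.87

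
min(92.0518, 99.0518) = 92.0518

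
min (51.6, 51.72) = 51.6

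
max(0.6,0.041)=0.6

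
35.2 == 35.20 True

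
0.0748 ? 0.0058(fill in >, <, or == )>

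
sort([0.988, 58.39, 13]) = [0.988, 13, 58.39]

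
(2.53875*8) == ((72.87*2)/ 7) False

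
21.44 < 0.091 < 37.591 False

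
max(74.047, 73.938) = 74.047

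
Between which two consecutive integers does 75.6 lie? 75 and 76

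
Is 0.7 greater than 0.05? Yes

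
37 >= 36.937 True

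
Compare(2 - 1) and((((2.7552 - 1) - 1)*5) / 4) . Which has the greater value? (2 - 1)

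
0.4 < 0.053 False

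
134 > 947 False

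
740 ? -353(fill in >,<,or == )>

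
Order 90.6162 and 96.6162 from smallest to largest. 90.6162, 96.6162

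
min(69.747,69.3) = 69.3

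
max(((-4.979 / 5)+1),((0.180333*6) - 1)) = 0.081998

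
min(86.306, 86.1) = 86.1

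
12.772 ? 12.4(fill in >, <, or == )>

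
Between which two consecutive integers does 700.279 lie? 700 and 701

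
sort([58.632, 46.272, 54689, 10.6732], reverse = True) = [54689, 58.632, 46.272, 10.6732]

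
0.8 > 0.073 True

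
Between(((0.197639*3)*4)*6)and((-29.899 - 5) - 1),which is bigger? (((0.197639*3)*4)*6)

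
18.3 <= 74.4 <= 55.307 False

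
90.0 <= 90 True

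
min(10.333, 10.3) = 10.3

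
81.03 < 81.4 True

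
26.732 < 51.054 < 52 True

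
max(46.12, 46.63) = 46.63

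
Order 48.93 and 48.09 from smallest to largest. 48.09,48.93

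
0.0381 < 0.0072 False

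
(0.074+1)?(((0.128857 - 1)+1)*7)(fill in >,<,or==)>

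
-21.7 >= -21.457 False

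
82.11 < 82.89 True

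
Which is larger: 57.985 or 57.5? 57.985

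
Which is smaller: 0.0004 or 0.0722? 0.0004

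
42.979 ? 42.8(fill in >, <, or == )>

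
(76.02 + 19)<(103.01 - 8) False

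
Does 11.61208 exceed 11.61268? No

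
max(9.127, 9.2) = 9.2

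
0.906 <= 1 True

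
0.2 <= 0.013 False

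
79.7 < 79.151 False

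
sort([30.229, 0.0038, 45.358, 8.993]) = [0.0038, 8.993, 30.229, 45.358]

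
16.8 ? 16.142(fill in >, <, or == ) >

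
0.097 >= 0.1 False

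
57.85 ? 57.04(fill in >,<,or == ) >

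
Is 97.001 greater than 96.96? Yes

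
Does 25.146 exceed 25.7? No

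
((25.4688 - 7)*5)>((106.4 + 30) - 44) False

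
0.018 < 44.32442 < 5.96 False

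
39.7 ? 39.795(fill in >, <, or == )<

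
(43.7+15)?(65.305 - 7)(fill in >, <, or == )>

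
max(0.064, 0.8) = 0.8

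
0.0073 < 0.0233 True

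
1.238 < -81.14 False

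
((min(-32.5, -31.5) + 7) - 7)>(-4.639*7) False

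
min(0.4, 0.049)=0.049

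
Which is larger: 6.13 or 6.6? 6.6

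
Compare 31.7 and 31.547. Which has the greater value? 31.7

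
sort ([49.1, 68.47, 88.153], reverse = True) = [88.153, 68.47, 49.1]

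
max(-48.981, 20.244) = 20.244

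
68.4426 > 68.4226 True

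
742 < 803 True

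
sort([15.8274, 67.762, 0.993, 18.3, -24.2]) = [-24.2, 0.993, 15.8274, 18.3, 67.762]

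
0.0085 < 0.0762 True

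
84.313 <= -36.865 False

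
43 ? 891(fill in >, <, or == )<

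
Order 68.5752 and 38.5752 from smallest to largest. 38.5752, 68.5752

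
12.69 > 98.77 False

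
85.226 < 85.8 True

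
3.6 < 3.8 True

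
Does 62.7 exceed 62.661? Yes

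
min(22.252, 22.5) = 22.252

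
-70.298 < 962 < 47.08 False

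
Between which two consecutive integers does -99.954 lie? -100 and -99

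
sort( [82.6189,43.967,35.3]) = [35.3,43.967,82.6189]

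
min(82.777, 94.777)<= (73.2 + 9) False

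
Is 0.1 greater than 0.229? No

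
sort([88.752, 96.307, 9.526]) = [9.526, 88.752, 96.307]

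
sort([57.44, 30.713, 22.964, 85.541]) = [22.964, 30.713, 57.44, 85.541]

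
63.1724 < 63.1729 True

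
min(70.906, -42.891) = -42.891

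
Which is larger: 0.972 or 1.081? 1.081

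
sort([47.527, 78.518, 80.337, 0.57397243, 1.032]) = [0.57397243, 1.032, 47.527, 78.518, 80.337]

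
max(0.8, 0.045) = 0.8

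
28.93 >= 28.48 True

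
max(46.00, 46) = 46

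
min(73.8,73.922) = 73.8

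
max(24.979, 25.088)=25.088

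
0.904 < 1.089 True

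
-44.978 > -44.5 False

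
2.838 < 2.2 False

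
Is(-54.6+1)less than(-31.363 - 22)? Yes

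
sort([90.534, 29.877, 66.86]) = [29.877, 66.86, 90.534]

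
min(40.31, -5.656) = -5.656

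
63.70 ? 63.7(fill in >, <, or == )==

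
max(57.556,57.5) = 57.556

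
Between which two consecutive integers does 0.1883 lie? 0 and 1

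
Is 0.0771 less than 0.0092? No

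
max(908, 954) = 954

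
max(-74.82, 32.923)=32.923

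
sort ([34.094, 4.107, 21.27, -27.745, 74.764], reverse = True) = [74.764, 34.094, 21.27, 4.107, -27.745]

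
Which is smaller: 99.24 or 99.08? 99.08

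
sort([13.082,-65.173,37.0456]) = [-65.173,13.082,37.0456]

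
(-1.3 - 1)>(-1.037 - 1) False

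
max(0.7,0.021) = 0.7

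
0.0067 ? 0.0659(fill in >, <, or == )<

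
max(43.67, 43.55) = 43.67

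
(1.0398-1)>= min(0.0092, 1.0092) True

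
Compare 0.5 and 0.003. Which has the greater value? 0.5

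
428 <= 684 True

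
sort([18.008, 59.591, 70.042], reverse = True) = [70.042, 59.591, 18.008]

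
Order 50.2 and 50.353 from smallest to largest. 50.2, 50.353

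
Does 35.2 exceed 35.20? No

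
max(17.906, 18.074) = 18.074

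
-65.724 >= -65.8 True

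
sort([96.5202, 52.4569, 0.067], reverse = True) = [96.5202, 52.4569, 0.067]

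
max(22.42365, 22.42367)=22.42367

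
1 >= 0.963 True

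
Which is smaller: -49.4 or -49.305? -49.4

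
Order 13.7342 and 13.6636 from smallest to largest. 13.6636, 13.7342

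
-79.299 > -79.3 True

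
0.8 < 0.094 False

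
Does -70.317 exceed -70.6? Yes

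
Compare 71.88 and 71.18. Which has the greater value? 71.88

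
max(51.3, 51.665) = 51.665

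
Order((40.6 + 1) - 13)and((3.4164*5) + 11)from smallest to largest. ((3.4164*5) + 11), ((40.6 + 1) - 13)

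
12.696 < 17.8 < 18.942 True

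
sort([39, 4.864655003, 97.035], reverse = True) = [97.035, 39, 4.864655003]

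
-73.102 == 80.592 False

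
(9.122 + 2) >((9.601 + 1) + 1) False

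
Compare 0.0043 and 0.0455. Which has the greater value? 0.0455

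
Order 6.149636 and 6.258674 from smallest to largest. 6.149636, 6.258674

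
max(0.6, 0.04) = 0.6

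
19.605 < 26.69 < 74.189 True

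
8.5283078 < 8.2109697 False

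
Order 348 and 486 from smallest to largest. 348, 486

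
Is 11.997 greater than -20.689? Yes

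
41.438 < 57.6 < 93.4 True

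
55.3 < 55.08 False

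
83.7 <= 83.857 True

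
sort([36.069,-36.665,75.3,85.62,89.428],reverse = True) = [89.428,85.62,75.3,36.069,-36.665]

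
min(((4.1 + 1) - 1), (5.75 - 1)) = 4.1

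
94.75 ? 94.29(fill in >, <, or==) >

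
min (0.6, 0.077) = 0.077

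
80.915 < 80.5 False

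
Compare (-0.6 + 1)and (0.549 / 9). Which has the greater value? (-0.6 + 1)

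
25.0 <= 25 True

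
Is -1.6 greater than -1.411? No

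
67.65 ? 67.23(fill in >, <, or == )>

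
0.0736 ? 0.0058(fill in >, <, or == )>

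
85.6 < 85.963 True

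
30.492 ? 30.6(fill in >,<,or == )<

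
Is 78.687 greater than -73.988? Yes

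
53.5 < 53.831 True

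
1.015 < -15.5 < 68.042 False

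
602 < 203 False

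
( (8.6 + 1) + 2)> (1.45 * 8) False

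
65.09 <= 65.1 True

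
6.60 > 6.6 False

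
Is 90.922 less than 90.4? No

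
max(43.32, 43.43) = 43.43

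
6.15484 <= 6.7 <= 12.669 True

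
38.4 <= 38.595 True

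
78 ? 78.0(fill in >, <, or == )==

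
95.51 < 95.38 False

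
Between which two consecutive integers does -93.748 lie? -94 and -93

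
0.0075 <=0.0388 True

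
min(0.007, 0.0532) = 0.007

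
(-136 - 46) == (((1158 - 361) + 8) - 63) False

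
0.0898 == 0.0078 False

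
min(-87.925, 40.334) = -87.925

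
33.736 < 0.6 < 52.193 False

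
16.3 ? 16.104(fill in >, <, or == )>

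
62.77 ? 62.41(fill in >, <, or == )>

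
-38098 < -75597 False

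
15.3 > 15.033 True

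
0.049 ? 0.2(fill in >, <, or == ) <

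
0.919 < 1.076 True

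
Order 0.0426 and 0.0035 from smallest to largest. 0.0035, 0.0426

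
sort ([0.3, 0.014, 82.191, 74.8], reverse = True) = [82.191, 74.8, 0.3, 0.014]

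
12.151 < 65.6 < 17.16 False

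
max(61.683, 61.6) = 61.683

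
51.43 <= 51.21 False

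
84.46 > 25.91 True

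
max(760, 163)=760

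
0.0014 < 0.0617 True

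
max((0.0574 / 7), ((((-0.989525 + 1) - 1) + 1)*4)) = 0.0419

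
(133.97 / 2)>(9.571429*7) False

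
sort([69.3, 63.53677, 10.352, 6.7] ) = [6.7, 10.352, 63.53677, 69.3]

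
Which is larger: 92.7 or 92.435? 92.7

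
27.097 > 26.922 True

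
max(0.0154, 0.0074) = 0.0154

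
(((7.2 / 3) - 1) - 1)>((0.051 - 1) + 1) True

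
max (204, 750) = 750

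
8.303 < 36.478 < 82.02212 True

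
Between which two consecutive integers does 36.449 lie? 36 and 37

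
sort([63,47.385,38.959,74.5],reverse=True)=[74.5,63,47.385,38.959]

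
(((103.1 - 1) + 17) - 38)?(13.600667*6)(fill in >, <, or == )<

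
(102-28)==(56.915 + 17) False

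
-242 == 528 False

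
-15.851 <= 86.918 True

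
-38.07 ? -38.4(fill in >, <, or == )>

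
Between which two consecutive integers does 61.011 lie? 61 and 62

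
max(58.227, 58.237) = 58.237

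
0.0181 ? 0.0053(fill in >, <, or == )>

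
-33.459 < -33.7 False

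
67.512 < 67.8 True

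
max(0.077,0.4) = 0.4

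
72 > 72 False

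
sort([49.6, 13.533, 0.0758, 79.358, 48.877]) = [0.0758, 13.533, 48.877, 49.6, 79.358]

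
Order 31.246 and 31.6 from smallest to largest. 31.246, 31.6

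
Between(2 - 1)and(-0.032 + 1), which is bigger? (2 - 1)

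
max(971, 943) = 971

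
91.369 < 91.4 True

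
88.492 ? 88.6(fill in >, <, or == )<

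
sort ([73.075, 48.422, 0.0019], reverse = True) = [73.075, 48.422, 0.0019]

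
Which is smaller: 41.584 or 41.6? 41.584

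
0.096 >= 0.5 False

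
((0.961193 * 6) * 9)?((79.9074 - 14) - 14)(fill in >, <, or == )<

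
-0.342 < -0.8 False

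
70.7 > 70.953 False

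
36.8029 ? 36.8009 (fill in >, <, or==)>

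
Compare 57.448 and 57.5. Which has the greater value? 57.5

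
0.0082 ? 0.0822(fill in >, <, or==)<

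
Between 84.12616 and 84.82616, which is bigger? 84.82616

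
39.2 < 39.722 True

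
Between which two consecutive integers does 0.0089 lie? 0 and 1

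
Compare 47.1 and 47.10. They are equal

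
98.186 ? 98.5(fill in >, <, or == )<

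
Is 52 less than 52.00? No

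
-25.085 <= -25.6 False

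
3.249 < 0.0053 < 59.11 False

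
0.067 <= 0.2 True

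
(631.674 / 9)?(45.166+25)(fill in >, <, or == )>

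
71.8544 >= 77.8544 False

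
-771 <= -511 True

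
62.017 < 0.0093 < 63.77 False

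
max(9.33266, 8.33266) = 9.33266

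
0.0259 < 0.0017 False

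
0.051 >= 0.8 False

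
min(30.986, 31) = 30.986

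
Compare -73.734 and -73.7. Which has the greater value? -73.7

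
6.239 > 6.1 True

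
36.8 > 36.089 True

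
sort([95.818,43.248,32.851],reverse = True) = [95.818,43.248,32.851]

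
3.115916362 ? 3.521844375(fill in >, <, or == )<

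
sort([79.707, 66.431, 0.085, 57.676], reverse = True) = [79.707, 66.431, 57.676, 0.085]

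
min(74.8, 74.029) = 74.029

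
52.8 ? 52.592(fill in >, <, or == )>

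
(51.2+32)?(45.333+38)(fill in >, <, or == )<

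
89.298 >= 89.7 False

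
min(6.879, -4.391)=-4.391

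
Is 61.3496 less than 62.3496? Yes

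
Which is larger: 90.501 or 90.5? 90.501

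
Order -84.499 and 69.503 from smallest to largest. -84.499, 69.503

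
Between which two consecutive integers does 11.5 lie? 11 and 12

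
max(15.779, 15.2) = 15.779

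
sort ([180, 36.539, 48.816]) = [36.539, 48.816, 180]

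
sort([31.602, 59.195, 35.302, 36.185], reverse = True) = [59.195, 36.185, 35.302, 31.602]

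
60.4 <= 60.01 False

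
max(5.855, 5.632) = 5.855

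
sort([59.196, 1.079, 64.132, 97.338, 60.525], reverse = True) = [97.338, 64.132, 60.525, 59.196, 1.079]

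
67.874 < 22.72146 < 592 False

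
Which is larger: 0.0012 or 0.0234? 0.0234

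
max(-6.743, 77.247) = 77.247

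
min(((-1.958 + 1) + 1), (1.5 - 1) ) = 0.042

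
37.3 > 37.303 False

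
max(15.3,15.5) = 15.5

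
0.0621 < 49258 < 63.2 False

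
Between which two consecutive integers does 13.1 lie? 13 and 14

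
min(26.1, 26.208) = 26.1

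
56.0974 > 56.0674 True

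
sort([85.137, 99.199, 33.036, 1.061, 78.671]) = [1.061, 33.036, 78.671, 85.137, 99.199]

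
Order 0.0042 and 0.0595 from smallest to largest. 0.0042,0.0595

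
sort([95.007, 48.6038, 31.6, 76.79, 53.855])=[31.6, 48.6038, 53.855, 76.79, 95.007]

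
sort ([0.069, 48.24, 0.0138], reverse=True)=[48.24, 0.069, 0.0138]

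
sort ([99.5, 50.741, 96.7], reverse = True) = [99.5, 96.7, 50.741]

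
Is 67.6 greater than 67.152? Yes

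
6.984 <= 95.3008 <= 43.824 False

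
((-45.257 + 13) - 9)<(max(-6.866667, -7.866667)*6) True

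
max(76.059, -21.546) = 76.059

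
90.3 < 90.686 True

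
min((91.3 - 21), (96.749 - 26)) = 70.3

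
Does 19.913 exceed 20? No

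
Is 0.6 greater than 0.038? Yes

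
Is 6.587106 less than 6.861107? Yes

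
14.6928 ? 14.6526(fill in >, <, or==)>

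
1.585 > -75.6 True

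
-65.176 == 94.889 False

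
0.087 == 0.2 False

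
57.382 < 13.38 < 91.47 False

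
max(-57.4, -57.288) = -57.288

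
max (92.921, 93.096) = 93.096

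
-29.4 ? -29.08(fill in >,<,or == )<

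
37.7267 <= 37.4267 False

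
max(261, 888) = 888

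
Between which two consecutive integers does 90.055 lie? 90 and 91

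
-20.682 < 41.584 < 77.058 True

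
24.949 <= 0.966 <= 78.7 False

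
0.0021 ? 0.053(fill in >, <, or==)<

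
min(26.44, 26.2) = 26.2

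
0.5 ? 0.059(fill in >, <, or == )>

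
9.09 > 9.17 False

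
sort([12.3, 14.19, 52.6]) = [12.3, 14.19, 52.6]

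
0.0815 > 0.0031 True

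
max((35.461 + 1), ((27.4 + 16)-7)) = 36.461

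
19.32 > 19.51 False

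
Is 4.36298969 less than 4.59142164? Yes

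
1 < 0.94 False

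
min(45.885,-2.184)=-2.184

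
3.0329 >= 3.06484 False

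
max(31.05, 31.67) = 31.67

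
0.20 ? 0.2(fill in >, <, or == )==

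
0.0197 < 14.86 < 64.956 True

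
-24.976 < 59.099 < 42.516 False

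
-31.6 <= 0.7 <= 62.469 True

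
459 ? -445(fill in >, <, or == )>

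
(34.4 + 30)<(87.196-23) False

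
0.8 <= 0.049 False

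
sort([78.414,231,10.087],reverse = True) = [231,78.414,10.087]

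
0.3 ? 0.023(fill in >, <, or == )>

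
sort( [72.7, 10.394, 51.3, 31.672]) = [10.394, 31.672, 51.3, 72.7]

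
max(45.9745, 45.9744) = 45.9745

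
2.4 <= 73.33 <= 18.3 False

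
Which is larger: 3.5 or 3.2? 3.5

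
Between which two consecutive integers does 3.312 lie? 3 and 4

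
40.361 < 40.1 False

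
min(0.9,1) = 0.9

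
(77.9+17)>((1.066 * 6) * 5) True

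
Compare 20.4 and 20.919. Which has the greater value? 20.919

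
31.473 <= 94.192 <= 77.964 False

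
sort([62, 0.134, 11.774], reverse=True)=[62, 11.774, 0.134]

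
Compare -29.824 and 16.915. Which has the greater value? 16.915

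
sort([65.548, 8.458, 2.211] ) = [2.211, 8.458, 65.548]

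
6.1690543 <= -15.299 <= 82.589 False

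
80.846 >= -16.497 True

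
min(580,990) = 580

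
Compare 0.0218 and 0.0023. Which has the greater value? 0.0218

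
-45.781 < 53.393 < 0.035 False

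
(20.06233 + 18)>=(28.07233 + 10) False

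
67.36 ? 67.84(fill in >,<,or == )<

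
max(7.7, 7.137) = 7.7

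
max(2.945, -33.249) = 2.945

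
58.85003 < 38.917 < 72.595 False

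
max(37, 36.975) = 37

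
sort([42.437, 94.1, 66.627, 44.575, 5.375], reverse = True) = [94.1, 66.627, 44.575, 42.437, 5.375]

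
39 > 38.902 True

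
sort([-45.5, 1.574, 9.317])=[-45.5, 1.574, 9.317]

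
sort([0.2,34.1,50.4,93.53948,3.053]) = [0.2,3.053,34.1,50.4,93.53948]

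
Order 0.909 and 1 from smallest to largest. 0.909, 1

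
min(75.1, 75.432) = 75.1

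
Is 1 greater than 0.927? Yes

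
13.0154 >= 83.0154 False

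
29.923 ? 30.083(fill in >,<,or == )<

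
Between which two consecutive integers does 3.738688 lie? 3 and 4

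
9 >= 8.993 True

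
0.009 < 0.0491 True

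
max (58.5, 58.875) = 58.875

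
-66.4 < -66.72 False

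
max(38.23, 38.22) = 38.23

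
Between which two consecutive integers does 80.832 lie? 80 and 81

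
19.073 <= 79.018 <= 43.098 False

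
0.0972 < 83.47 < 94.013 True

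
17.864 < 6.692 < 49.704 False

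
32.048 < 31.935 False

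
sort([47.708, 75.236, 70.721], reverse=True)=[75.236, 70.721, 47.708]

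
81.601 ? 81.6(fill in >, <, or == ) >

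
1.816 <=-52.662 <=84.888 False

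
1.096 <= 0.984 False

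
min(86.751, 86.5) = 86.5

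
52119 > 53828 False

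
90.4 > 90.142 True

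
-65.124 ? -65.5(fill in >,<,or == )>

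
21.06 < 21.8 True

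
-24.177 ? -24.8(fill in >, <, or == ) >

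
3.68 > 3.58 True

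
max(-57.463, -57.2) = -57.2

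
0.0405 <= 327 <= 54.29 False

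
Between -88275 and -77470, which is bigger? -77470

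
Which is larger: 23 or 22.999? 23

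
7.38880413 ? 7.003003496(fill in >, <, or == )>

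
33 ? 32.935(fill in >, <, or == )>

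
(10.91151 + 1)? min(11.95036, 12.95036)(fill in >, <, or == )<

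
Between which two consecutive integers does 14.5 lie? 14 and 15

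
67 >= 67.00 True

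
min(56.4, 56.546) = 56.4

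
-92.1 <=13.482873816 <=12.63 False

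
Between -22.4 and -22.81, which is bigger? -22.4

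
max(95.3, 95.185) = 95.3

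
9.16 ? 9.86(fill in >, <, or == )<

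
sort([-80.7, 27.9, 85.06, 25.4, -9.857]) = [-80.7, -9.857, 25.4, 27.9, 85.06]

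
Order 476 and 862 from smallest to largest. 476, 862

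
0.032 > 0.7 False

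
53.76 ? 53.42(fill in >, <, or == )>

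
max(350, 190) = 350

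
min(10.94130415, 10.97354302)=10.94130415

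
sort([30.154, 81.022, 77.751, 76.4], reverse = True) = [81.022, 77.751, 76.4, 30.154]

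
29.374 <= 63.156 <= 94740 True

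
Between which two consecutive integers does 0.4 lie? 0 and 1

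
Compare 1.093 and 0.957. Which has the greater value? 1.093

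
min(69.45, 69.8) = 69.45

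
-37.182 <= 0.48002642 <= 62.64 True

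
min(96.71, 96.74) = 96.71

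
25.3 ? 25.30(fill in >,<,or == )==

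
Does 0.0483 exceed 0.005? Yes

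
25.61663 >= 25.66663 False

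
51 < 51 False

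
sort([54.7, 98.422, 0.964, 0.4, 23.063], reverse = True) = [98.422, 54.7, 23.063, 0.964, 0.4]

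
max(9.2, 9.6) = 9.6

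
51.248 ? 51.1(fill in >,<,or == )>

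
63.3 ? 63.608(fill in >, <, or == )<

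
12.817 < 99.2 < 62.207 False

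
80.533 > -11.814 True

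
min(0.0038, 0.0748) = 0.0038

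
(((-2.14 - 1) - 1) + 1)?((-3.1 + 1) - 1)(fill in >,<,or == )<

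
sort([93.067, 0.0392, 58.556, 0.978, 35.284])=[0.0392, 0.978, 35.284, 58.556, 93.067]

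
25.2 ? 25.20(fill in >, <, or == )==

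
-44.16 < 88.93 True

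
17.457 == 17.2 False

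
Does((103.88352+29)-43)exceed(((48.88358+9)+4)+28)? No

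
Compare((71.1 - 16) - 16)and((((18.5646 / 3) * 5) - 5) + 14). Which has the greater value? ((((18.5646 / 3) * 5) - 5) + 14)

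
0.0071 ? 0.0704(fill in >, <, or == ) <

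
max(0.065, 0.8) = 0.8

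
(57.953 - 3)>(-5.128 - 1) True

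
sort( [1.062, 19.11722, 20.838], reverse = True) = [20.838, 19.11722, 1.062]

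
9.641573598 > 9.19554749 True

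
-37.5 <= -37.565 False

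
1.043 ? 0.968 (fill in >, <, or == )>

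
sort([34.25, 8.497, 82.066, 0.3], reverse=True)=[82.066, 34.25, 8.497, 0.3]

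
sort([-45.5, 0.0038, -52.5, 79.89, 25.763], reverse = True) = [79.89, 25.763, 0.0038, -45.5, -52.5]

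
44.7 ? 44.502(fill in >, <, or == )>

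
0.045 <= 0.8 True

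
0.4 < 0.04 False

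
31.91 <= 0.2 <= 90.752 False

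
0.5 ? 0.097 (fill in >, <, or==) >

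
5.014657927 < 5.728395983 True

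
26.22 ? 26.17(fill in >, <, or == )>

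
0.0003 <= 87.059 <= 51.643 False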